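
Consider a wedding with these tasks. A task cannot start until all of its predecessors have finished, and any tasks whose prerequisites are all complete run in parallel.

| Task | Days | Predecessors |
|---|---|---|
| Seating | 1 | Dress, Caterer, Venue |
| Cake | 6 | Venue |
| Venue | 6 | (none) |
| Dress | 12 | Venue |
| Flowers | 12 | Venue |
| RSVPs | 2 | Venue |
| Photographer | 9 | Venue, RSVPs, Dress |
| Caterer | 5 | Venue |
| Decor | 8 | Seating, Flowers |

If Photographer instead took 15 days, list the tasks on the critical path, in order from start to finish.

Venue, Dress, Photographer

Baseline: Venue→Dress→Photographer = 6+12+9 = 27 → 27 days.
Photographer lies on that path, so at 15 days the path becomes 33 days.
That remains the longest chain; total 33 days.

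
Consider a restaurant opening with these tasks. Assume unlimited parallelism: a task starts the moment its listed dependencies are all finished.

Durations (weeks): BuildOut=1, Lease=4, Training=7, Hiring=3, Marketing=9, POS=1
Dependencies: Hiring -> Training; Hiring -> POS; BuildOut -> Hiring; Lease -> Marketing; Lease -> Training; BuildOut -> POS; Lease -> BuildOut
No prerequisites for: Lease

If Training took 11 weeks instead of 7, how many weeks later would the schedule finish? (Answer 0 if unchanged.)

As given, the longest chain is Lease→BuildOut→Hiring→Training = 4+1+3+7 = 15, so the finish is 15 weeks.
Since Training is critical, the +4 change carries straight to that chain (now 19 weeks).
No other chain overtakes it, so the finish is 19 weeks.
Change in finish: 19 − 15 = +4 weeks.

4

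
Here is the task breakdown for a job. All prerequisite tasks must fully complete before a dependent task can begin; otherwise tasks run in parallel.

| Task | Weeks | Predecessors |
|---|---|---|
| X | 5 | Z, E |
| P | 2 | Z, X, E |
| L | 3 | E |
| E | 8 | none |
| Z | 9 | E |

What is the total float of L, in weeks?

13

E→Z→X→P = 8+9+5+2 = 24 sets the makespan at 24 weeks.
L finishes as early as 11 and must finish by 24.
Float = 24 − 11 = 13.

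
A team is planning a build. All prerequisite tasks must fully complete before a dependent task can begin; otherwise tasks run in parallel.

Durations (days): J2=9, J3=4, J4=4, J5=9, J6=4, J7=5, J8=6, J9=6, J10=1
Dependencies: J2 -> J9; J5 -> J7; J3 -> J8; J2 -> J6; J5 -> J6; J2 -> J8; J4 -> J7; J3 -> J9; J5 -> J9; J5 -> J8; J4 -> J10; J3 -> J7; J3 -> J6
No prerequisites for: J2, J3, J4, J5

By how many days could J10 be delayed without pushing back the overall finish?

Critical path: J2→J8 = 9+6 = 15, so the finish is 15 days.
J10 finishes as early as 5 and must finish by 15.
Slack of J10 = 14 − 4 = 10 days.

10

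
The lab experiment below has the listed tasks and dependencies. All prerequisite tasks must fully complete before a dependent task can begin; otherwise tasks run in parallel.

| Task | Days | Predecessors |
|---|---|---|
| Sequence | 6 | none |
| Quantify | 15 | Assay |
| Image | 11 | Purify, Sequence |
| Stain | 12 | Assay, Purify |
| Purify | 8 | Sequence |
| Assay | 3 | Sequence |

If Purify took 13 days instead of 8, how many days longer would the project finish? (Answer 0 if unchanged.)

5

Baseline: Sequence→Purify→Stain = 6+8+12 = 26 → 26 days.
Purify lies on that path, so at 13 days the path becomes 31 days.
That remains the longest chain; total 31 days.
Change in finish: 31 − 26 = +5 days.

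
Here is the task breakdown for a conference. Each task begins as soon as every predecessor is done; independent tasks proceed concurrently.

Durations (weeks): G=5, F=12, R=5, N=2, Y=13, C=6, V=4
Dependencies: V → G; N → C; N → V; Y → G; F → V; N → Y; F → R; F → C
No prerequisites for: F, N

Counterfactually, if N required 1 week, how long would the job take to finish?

Critical path before the change: F→V→G = 12+4+5 = 21 giving 21 weeks.
The longest path through N is only 20 weeks, so N has float 1.
The critical path is still F→V→G; finish is now 21 weeks.

21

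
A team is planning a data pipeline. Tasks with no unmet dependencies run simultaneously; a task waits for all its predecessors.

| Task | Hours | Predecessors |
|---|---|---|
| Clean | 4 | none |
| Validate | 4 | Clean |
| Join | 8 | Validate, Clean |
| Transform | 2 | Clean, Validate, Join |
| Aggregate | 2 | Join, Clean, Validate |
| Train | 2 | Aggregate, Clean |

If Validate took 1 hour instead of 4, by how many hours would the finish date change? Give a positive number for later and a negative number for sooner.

-3

As given, the longest chain is Clean→Validate→Join→Aggregate→Train = 4+4+8+2+2 = 20, so the finish is 20 hours.
Since Validate is critical, the -3 change carries straight to that chain (now 17 hours).
The critical path is still Clean→Validate→Join→Aggregate→Train; finish is now 17 hours.
Change in finish: 17 − 20 = -3 hours.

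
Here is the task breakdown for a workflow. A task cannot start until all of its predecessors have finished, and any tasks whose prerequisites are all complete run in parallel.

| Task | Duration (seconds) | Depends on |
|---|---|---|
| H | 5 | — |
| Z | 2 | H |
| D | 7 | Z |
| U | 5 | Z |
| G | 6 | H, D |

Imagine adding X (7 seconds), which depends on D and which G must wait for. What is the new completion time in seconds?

Originally the project takes 20 seconds.
With X inserted, G now waits for max(H, D, X).
New critical path: H→Z→D→X→G = 5+2+7+7+6 = 27 ⇒ 27 seconds.

27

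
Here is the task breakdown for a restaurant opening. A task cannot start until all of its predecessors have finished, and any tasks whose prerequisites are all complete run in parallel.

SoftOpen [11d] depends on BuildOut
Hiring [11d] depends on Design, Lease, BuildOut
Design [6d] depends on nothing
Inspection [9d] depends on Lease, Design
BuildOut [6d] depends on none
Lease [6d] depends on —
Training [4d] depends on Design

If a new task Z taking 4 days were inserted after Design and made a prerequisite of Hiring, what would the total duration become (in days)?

21

Originally the plan takes 17 days.
With Z inserted, Hiring now waits for max(Design, Lease, BuildOut, Z).
New critical path: Design→Z→Hiring = 6+4+11 = 21 ⇒ 21 days.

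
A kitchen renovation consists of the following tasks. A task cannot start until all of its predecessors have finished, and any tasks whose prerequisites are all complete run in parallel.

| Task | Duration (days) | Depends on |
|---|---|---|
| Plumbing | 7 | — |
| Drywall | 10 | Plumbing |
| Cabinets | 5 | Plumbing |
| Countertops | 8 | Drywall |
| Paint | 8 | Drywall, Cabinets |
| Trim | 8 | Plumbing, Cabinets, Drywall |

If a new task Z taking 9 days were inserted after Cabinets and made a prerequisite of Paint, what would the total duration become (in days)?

Originally the schedule takes 25 days.
With Z inserted, Paint now waits for max(Drywall, Cabinets, Z).
New critical path: Plumbing→Cabinets→Z→Paint = 7+5+9+8 = 29 ⇒ 29 days.

29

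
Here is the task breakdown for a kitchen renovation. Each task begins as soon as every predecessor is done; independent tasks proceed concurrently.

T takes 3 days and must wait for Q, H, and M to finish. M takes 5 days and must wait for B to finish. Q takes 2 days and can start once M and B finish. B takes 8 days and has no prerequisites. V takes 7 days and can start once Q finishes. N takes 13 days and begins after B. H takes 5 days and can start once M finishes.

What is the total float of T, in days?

The longest chain is B→M→Q→V = 8+5+2+7 = 22; overall finish 22 days.
The longest chain containing T totals 21 days.
Slack of T = 19 − 18 = 1 day.

1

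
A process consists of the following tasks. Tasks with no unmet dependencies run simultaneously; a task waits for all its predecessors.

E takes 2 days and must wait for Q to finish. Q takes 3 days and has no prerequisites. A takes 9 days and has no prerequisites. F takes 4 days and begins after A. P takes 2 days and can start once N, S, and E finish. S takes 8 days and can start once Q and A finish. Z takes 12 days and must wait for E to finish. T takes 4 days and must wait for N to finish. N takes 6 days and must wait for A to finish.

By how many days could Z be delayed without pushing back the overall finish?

2

The longest chain is A→N→T = 9+6+4 = 19; overall finish 19 days.
The longest chain containing Z totals 17 days.
Float = 19 − 17 = 2.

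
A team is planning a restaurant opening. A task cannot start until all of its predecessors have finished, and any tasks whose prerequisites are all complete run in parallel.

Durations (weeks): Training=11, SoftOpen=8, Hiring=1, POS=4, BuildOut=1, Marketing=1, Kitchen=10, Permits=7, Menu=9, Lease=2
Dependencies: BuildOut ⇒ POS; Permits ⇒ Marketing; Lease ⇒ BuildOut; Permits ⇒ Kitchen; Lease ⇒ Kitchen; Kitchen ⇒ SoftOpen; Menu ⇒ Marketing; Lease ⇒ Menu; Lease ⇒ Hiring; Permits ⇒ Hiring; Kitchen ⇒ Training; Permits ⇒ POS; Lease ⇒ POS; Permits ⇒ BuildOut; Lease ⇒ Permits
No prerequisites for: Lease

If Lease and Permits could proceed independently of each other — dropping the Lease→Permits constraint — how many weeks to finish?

With the dependency in place, Lease→Permits→Kitchen→Training = 2+7+10+11 = 30 sets the finish at 30 weeks.
Without Lease→Permits, Permits's earliest start moves from 2 to 0.
New critical path: Permits→Kitchen→Training = 7+10+11 = 28 ⇒ 28 weeks.

28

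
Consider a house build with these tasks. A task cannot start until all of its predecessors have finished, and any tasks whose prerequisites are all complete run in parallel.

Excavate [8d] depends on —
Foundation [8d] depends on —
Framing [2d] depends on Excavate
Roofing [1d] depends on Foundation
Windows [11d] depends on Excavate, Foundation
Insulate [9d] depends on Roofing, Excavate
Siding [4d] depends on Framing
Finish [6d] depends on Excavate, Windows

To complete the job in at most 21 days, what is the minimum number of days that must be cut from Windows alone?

4

Current finish: 25 days; target: 21.
Windows is on every critical path, so each day cut from Windows cuts the finish by one (this holds down to a finish of 18).
Need 25 − 21 = 4 days off Windows → Windows becomes 7 days, finish becomes 21.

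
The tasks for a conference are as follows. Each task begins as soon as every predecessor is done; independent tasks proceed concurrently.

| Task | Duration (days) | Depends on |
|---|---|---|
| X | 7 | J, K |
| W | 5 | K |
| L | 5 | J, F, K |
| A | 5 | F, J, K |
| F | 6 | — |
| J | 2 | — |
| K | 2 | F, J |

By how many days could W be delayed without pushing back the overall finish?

F→K→X = 6+2+7 = 15 sets the makespan at 15 days.
The longest chain containing W totals 13 days.
So W can slip 15 − 13 = 2 days.

2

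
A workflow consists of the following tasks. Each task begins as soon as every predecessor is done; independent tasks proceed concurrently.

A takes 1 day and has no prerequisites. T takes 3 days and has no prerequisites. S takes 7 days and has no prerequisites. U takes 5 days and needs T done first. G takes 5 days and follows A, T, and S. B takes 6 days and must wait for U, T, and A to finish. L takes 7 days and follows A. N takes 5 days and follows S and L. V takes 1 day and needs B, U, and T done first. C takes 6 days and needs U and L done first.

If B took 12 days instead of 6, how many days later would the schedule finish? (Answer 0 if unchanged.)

6

As given, the longest chain is T→U→B→V = 3+5+6+1 = 15, so the finish is 15 days.
B is on the critical path; changing it to 12 makes that path 21 days.
That remains the longest chain; total 21 days.
Change in finish: 21 − 15 = +6 days.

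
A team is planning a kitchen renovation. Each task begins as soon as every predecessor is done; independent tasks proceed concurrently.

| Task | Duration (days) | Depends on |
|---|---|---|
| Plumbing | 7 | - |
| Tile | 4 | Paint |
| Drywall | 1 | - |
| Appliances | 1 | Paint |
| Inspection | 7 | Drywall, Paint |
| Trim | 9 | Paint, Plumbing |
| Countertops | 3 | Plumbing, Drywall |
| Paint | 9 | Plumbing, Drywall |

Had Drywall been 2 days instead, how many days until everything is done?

Baseline: Plumbing→Paint→Trim = 7+9+9 = 25 → 25 days.
Drywall is off the critical path — its longest chain is 19 days, giving 6 of slack.
No other chain overtakes it, so the finish is 25 days.

25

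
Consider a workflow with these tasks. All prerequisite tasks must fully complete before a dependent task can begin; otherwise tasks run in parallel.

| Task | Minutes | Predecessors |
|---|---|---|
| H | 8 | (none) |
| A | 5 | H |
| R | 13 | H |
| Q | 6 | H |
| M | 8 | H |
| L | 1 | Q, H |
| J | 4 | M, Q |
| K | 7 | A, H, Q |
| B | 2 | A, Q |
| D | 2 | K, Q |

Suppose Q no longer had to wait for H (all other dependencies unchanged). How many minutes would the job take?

22

With the dependency in place, H→Q→K→D = 8+6+7+2 = 23 sets the finish at 23 minutes.
Without H→Q, Q's earliest start moves from 8 to 0.
New critical path: H→A→K→D = 8+5+7+2 = 22 ⇒ 22 minutes.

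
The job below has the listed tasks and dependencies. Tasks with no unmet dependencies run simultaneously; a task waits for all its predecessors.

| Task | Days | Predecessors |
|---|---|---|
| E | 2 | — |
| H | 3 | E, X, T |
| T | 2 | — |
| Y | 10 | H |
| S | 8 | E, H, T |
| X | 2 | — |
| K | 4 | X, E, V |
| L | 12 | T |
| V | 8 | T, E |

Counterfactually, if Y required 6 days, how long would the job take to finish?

The binding path is E→H→Y = 2+3+10 = 15; finish at 15 days.
Y lies on that path, so at 6 days the path becomes 11 days.
Now E→V→K = 2+8+4 = 14 is longest, so the finish becomes 14 days.

14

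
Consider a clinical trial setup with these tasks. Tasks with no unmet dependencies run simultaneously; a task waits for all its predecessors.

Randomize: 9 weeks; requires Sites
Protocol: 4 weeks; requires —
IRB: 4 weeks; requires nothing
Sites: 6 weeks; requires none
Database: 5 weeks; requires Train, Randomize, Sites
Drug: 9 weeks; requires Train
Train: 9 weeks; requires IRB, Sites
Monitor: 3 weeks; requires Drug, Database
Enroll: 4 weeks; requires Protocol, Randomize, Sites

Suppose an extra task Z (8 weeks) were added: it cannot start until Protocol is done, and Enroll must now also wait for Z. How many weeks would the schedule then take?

27

Originally the schedule takes 27 weeks.
With Z inserted, Enroll now waits for max(Protocol, Randomize, Sites, Z).
New critical path: Sites→Train→Drug→Monitor = 6+9+9+3 = 27 ⇒ 27 weeks.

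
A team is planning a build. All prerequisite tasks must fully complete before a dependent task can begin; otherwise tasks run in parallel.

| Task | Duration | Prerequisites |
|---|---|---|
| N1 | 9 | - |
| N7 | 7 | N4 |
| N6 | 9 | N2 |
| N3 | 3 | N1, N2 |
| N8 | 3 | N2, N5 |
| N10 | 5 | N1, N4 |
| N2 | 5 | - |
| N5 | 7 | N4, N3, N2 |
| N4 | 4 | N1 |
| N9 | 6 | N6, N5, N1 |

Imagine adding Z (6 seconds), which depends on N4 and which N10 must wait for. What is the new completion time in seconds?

26

Originally the project takes 26 seconds.
With Z inserted, N10 now waits for max(N1, N4, Z).
New critical path: N1→N4→N5→N9 = 9+4+7+6 = 26 ⇒ 26 seconds.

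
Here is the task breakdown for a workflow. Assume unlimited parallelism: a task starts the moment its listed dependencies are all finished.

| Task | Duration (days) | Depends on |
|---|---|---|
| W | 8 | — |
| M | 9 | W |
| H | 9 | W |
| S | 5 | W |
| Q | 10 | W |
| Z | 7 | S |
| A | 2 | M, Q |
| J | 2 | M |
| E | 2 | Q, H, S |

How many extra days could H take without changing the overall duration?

The longest chain is W→S→Z = 8+5+7 = 20; overall finish 20 days.
H finishes as early as 17 and must finish by 18.
Float = 20 − 19 = 1.

1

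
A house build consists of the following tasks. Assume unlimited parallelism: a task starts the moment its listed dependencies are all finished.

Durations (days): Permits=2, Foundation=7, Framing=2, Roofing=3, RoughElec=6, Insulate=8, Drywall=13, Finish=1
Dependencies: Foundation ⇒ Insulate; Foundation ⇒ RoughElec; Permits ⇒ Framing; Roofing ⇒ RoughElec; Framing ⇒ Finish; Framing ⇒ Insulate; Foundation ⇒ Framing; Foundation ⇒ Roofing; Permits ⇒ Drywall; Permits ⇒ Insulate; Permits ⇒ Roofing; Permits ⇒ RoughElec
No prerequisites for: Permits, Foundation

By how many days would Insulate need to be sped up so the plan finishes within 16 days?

Current finish: 17 days; target: 16.
Insulate is on every critical path, so each day cut from Insulate cuts the finish by one (this holds down to a finish of 16).
Need 17 − 16 = 1 day off Insulate → Insulate becomes 7 days, finish becomes 16.

1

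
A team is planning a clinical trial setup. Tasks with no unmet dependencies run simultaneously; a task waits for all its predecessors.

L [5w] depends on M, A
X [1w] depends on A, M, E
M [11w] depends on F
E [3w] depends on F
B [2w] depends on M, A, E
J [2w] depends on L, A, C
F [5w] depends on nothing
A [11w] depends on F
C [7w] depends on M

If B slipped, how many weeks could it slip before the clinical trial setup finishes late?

F→M→C→J = 5+11+7+2 = 25 sets the makespan at 25 weeks.
B finishes as early as 18 and must finish by 25.
Slack of B = 23 − 16 = 7 weeks.

7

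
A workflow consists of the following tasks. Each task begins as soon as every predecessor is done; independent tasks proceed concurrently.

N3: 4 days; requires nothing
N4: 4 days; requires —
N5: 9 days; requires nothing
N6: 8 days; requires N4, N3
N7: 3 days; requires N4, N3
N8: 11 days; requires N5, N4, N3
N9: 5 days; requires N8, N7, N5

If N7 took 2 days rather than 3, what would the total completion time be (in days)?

25

As given, the longest chain is N5→N8→N9 = 9+11+5 = 25, so the finish is 25 days.
The longest path through N7 is only 12 days, so N7 has float 13.
No other chain overtakes it, so the finish is 25 days.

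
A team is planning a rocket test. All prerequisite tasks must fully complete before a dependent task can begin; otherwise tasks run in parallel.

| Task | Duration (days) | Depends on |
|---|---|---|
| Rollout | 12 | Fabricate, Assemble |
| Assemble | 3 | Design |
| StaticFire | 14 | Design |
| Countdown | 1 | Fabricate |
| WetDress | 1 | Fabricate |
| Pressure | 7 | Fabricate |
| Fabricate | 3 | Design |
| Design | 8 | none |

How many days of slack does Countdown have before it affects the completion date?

Design→Fabricate→Rollout = 8+3+12 = 23 sets the makespan at 23 days.
The longest chain containing Countdown totals 12 days.
Slack of Countdown = 22 − 11 = 11 days.

11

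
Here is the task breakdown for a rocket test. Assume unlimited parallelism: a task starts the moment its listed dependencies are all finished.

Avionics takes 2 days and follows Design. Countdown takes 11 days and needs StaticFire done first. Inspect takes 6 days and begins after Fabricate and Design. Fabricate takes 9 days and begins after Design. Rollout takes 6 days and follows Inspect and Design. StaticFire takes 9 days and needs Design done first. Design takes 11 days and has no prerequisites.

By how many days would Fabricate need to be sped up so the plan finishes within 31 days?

Current finish: 32 days; target: 31.
Fabricate is on every critical path, so each day cut from Fabricate cuts the finish by one (this holds down to a finish of 31).
Need 32 − 31 = 1 day off Fabricate → Fabricate becomes 8 days, finish becomes 31.

1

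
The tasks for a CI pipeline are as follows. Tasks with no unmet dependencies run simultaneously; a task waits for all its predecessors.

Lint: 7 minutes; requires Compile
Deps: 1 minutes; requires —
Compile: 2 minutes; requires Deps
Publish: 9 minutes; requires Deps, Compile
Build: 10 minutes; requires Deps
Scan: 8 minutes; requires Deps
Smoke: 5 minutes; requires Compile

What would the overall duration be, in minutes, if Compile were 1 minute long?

11

The binding path is Deps→Compile→Publish = 1+2+9 = 12; finish at 12 minutes.
Compile is on the critical path; changing it to 1 makes that path 11 minutes.
The critical path is still Deps→Compile→Publish; finish is now 11 minutes.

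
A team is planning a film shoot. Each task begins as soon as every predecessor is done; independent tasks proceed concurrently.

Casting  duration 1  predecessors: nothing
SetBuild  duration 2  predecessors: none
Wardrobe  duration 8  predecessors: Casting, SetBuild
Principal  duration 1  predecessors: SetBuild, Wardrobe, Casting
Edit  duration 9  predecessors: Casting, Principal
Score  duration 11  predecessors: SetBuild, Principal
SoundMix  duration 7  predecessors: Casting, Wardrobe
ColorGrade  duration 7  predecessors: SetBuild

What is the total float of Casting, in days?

1

The longest chain is SetBuild→Wardrobe→Principal→Score = 2+8+1+11 = 22; overall finish 22 days.
Casting finishes as early as 1 and must finish by 2.
So Casting can slip 2 − 1 = 1 day.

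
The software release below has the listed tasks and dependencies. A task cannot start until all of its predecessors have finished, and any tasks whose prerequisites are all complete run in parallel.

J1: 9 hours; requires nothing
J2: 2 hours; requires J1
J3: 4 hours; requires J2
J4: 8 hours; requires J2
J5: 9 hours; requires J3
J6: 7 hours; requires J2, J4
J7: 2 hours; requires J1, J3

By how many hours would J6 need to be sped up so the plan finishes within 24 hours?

2

Current finish: 26 hours; target: 24.
J6 is on every critical path, so each hour cut from J6 cuts the finish by one (this holds down to a finish of 24).
Need 26 − 24 = 2 hours off J6 → J6 becomes 5 hours, finish becomes 24.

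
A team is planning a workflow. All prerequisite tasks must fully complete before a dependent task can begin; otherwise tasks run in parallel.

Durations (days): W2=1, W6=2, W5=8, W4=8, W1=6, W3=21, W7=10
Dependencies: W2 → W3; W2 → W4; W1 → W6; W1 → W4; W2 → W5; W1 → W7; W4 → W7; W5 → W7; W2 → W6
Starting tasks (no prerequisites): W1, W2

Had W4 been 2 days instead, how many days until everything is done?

The binding path is W1→W4→W7 = 6+8+10 = 24; finish at 24 days.
Since W4 is critical, the -6 change carries straight to that chain (now 18 days).
New critical path: W2→W3 = 1+21 = 22 ⇒ 22 days.

22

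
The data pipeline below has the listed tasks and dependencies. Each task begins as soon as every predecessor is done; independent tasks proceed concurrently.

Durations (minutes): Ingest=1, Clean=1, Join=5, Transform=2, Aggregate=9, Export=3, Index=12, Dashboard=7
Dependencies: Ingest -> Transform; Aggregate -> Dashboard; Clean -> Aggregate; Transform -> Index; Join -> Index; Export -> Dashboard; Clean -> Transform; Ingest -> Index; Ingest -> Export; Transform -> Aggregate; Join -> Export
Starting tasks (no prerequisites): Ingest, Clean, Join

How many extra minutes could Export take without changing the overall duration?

4

The longest chain is Ingest→Transform→Aggregate→Dashboard = 1+2+9+7 = 19; overall finish 19 minutes.
Longest path through Export: 15 minutes (earliest finish 8, latest finish 12).
So Export can slip 12 − 8 = 4 minutes.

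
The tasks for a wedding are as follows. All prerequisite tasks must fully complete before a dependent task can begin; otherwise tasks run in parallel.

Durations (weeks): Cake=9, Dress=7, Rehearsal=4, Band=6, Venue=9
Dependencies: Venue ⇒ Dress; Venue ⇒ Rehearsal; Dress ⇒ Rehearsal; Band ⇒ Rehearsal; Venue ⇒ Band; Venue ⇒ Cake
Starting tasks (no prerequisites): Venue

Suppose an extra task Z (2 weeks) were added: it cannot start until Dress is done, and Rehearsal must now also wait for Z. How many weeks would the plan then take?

22

Originally the plan takes 20 weeks.
With Z inserted, Rehearsal now waits for max(Band, Dress, Venue, Z).
New critical path: Venue→Dress→Z→Rehearsal = 9+7+2+4 = 22 ⇒ 22 weeks.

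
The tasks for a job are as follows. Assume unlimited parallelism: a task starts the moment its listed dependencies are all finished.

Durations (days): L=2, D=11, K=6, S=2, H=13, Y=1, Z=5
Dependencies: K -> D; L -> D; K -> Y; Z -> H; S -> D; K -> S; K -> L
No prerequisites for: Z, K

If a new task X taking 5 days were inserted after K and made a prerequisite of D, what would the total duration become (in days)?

22

Originally the project takes 19 days.
With X inserted, D now waits for max(S, L, K, X).
New critical path: K→X→D = 6+5+11 = 22 ⇒ 22 days.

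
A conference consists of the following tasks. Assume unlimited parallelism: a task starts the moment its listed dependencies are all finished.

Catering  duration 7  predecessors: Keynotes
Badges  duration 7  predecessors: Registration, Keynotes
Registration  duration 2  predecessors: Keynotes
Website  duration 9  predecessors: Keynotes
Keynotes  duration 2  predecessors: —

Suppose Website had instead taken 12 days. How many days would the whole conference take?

14

Baseline: Keynotes→Website = 2+9 = 11 → 11 days.
Since Website is critical, the +3 change carries straight to that chain (now 14 days).
That remains the longest chain; total 14 days.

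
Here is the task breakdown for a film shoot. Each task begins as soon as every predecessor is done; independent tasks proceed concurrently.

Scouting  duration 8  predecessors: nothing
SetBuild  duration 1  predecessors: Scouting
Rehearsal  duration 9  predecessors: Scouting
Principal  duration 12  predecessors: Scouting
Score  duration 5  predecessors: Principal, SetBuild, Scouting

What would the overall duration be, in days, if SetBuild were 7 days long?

Baseline: Scouting→Principal→Score = 8+12+5 = 25 → 25 days.
The longest path through SetBuild is only 14 days, so SetBuild has float 11.
No other chain overtakes it, so the finish is 25 days.

25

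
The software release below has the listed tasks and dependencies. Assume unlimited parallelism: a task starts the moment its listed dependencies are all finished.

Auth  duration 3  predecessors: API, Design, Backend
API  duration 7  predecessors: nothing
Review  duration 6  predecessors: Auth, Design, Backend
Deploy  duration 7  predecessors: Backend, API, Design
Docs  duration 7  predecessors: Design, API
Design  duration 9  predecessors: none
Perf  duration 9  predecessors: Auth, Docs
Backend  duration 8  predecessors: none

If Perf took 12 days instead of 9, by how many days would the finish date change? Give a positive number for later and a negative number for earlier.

The binding path is Design→Docs→Perf = 9+7+9 = 25; finish at 25 days.
Since Perf is critical, the +3 change carries straight to that chain (now 28 days).
That remains the longest chain; total 28 days.
Change in finish: 28 − 25 = +3 days.

3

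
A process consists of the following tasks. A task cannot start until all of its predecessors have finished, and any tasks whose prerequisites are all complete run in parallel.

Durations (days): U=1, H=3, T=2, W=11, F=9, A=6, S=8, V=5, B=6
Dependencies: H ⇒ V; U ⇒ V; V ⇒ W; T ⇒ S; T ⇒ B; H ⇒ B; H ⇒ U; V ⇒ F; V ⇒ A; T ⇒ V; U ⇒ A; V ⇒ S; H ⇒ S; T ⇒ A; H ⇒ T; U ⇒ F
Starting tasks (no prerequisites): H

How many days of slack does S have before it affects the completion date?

Critical path: H→T→V→W = 3+2+5+11 = 21, so the finish is 21 days.
The longest chain containing S totals 18 days.
So S can slip 21 − 18 = 3 days.

3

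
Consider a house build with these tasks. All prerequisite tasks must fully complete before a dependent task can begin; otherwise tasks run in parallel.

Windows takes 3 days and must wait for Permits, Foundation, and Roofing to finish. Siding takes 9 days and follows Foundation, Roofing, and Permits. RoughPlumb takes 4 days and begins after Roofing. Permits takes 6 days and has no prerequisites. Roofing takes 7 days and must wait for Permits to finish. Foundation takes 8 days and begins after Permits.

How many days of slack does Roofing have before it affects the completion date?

Permits→Foundation→Siding = 6+8+9 = 23 sets the makespan at 23 days.
Longest path through Roofing: 22 days (earliest finish 13, latest finish 14).
Slack of Roofing = 7 − 6 = 1 day.

1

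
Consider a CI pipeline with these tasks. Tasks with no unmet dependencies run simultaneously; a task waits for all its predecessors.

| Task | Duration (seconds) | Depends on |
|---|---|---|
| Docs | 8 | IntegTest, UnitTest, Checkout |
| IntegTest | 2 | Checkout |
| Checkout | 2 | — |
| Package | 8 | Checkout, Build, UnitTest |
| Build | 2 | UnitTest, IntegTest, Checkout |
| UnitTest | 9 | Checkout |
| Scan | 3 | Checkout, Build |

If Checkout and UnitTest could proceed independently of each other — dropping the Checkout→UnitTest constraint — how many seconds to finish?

19

Original critical path: Checkout→UnitTest→Build→Package = 2+9+2+8 = 21 ⇒ 21 seconds.
Without Checkout→UnitTest, UnitTest's earliest start moves from 2 to 0.
New critical path: UnitTest→Build→Package = 9+2+8 = 19 ⇒ 19 seconds.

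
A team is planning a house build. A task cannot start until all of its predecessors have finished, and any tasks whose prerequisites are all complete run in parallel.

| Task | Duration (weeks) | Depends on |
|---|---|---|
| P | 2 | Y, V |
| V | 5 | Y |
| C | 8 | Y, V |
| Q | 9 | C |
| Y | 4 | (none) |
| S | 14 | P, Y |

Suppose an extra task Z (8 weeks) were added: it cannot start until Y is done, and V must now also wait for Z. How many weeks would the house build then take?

34

Originally the house build takes 26 weeks.
With Z inserted, V now waits for max(Y, Z).
New critical path: Y→Z→V→C→Q = 4+8+5+8+9 = 34 ⇒ 34 weeks.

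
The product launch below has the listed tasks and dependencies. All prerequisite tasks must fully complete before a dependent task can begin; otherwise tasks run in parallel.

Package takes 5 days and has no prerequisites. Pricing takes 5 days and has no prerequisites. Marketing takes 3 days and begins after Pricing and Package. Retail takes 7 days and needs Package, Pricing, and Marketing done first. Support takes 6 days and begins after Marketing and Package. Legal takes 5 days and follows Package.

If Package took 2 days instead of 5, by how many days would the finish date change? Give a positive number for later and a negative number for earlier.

0

Baseline: Package→Marketing→Retail = 5+3+7 = 15 → 15 days.
Since Package is critical, the -3 change carries straight to that chain (now 12 days).
Now Pricing→Marketing→Retail = 5+3+7 = 15 is longest, so the finish becomes 15 days.
Change in finish: 15 − 15 = +0 days.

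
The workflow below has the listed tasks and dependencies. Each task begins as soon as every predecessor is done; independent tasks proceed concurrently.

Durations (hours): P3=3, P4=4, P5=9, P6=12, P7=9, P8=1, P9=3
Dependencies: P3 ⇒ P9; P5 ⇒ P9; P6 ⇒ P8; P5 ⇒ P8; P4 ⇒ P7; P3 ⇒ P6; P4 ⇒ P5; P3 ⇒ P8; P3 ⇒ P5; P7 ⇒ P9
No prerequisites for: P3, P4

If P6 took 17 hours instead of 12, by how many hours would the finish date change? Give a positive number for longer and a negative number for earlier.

5

Baseline: P3→P6→P8 = 3+12+1 = 16 → 16 hours.
Since P6 is critical, the +5 change carries straight to that chain (now 21 hours).
The critical path is still P3→P6→P8; finish is now 21 hours.
Change in finish: 21 − 16 = +5 hours.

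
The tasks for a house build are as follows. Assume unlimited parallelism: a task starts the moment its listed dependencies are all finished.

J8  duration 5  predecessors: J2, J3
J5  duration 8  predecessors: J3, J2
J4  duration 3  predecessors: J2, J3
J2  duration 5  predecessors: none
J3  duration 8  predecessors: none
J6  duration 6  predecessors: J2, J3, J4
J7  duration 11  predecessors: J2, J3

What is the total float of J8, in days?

Critical path: J3→J7 = 8+11 = 19, so the finish is 19 days.
J8 finishes as early as 13 and must finish by 19.
So J8 can slip 19 − 13 = 6 days.

6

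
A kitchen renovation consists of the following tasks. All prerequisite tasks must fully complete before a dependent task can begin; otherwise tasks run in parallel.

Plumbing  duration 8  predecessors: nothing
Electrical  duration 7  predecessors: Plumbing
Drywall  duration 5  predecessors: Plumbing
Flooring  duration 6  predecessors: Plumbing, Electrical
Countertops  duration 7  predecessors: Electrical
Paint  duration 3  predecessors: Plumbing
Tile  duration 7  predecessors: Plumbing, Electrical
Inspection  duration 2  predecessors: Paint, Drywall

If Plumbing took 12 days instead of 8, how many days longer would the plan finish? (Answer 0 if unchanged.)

As given, the longest chain is Plumbing→Electrical→Countertops = 8+7+7 = 22, so the finish is 22 days.
Since Plumbing is critical, the +4 change carries straight to that chain (now 26 days).
That remains the longest chain; total 26 days.
Change in finish: 26 − 22 = +4 days.

4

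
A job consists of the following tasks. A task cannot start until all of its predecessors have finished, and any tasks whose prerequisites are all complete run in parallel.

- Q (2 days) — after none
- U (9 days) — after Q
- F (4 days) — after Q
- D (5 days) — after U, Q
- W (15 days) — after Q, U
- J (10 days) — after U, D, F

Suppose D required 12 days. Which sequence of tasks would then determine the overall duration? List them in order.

Q, U, D, J

Actual critical path: Q→U→D→J = 2+9+5+10 = 26 ⇒ 26 days.
Since D is critical, the +7 change carries straight to that chain (now 33 days).
No other chain overtakes it, so the finish is 33 days.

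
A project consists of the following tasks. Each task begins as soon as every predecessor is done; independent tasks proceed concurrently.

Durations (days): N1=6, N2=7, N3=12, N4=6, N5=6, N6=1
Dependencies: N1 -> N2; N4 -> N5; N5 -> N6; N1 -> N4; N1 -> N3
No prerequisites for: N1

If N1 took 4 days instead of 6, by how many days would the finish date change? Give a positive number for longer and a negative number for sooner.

As given, the longest chain is N1→N4→N5→N6 = 6+6+6+1 = 19, so the finish is 19 days.
N1 is on the critical path; changing it to 4 makes that path 17 days.
That remains the longest chain; total 17 days.
Change in finish: 17 − 19 = -2 days.

-2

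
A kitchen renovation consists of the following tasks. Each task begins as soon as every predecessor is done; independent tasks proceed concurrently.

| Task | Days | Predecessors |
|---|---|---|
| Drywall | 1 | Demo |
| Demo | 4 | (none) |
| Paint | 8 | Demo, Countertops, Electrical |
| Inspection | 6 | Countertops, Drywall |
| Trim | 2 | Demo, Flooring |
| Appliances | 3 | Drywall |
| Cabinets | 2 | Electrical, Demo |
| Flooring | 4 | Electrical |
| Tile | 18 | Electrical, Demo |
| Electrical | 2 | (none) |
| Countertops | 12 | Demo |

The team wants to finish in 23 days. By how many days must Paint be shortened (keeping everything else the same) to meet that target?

Current finish: 24 days; target: 23.
Paint is on every critical path, so each day cut from Paint cuts the finish by one (this holds down to a finish of 22).
Need 24 − 23 = 1 day off Paint → Paint becomes 7 days, finish becomes 23.

1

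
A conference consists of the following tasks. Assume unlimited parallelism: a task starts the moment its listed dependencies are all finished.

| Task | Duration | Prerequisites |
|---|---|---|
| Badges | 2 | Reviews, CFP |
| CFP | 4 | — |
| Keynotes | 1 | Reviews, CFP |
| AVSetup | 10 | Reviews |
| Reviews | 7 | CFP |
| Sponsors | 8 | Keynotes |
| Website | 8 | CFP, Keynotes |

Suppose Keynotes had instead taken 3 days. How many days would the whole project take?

As given, the longest chain is CFP→Reviews→AVSetup = 4+7+10 = 21, so the finish is 21 days.
Keynotes is off the critical path — its longest chain is 20 days, giving 1 of slack.
New critical path: CFP→Reviews→Keynotes→Sponsors = 4+7+3+8 = 22 ⇒ 22 days.

22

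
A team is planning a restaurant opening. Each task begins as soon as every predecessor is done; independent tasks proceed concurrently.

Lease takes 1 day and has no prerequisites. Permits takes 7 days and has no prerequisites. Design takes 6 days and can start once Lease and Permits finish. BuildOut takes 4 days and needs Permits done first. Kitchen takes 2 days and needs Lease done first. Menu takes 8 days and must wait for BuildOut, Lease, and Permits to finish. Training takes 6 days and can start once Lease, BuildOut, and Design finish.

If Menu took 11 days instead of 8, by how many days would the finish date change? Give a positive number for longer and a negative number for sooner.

3

Actual critical path: Permits→BuildOut→Menu = 7+4+8 = 19 ⇒ 19 days.
Menu is on the critical path; changing it to 11 makes that path 22 days.
That remains the longest chain; total 22 days.
Change in finish: 22 − 19 = +3 days.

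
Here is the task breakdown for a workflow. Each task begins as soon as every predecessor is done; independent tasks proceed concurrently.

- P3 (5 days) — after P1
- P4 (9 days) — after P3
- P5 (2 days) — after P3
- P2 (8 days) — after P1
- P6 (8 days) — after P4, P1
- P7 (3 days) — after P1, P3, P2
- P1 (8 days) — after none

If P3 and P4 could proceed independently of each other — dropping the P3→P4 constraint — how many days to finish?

Original critical path: P1→P3→P4→P6 = 8+5+9+8 = 30 ⇒ 30 days.
Without P3→P4, P4's earliest start moves from 13 to 0.
The longest chain is now P1→P2→P7 = 8+8+3 = 19, so the workflow takes 19 days.

19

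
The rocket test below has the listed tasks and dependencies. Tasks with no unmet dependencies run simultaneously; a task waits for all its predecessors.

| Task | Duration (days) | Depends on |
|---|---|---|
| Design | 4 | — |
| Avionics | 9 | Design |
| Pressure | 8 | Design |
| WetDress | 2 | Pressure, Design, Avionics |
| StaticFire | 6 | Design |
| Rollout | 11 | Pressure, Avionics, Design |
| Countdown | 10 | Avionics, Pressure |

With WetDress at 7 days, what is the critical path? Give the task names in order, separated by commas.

Design, Avionics, Rollout

As given, the longest chain is Design→Avionics→Rollout = 4+9+11 = 24, so the finish is 24 days.
WetDress has 9 days of float (longest path through it is 15).
No other chain overtakes it, so the finish is 24 days.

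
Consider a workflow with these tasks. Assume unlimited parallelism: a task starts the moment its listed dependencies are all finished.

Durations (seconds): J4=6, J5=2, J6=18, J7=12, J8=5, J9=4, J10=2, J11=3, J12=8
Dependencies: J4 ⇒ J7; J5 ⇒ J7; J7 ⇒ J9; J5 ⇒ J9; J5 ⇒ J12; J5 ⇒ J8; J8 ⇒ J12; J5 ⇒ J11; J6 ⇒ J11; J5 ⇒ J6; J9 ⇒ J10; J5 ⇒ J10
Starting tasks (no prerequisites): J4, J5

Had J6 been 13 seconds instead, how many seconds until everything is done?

Critical path before the change: J4→J7→J9→J10 = 6+12+4+2 = 24 giving 24 seconds.
The longest path through J6 is only 23 seconds, so J6 has float 1.
That remains the longest chain; total 24 seconds.

24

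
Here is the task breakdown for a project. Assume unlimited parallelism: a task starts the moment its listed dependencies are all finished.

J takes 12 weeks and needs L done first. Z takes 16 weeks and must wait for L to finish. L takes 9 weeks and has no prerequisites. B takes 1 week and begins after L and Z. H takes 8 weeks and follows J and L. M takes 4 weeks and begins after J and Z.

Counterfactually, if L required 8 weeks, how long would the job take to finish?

As given, the longest chain is L→Z→M = 9+16+4 = 29, so the finish is 29 weeks.
Since L is critical, the -1 change carries straight to that chain (now 28 weeks).
That remains the longest chain; total 28 weeks.

28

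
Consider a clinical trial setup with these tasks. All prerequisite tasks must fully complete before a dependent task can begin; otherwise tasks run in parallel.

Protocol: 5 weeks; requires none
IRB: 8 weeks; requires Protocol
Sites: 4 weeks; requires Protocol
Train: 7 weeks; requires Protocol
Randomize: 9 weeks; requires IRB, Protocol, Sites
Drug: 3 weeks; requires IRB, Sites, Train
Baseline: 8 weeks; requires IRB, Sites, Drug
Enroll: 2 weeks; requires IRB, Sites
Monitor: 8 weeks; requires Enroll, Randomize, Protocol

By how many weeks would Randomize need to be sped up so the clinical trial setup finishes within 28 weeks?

Current finish: 30 weeks; target: 28.
Randomize is on every critical path, so each week cut from Randomize cuts the finish by one (this holds down to a finish of 24).
Need 30 − 28 = 2 weeks off Randomize → Randomize becomes 7 weeks, finish becomes 28.

2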